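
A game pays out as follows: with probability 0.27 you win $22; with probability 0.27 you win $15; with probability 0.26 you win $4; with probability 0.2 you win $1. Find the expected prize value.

E[payout] = 22·0.27 + 15·0.27 + 4·0.26 + 1·0.2
 = 5.94 + 4.05 + 1.04 + 0.2
 = 11.23

11.23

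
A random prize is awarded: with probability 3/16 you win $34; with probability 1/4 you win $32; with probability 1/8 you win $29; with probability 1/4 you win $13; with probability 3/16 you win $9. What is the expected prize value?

22.9375

E[payout] = 34·3/16 + 32·1/4 + 29·1/8 + 13·1/4 + 9·3/16
 = 51/8 + 8 + 29/8 + 13/4 + 27/16
 = 367/16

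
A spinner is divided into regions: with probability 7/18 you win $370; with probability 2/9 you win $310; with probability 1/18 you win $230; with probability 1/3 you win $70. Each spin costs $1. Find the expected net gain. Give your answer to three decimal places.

247.889

E[payout] = 370·7/18 + 310·2/9 + 230·1/18 + 70·1/3
 = 1295/9 + 620/9 + 115/9 + 70/3
 = 2240/9
Net = 2240/9 - 1 = 2231/9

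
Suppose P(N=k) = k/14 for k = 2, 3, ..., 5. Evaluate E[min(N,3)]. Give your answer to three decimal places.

2.857

E[min(N,3)] = Σ min(n,3)·P(N=n)
 = 2·1/7 + 3·3/14 + 3·2/7 + 3·5/14
 = 2/7 + 9/14 + 6/7 + 15/14
 = 20/7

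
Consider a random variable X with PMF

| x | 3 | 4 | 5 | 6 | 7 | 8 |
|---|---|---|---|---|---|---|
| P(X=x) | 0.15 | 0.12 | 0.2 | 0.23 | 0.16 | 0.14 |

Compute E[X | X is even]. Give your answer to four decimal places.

P(X is even) = 0.12 + 0.23 + 0.14 = 0.49.
E[X | X is even] = [4·0.12 + 6·0.23 + 8·0.14] / 0.49
 = 2.98 / 0.49
 = 298/49

6.0816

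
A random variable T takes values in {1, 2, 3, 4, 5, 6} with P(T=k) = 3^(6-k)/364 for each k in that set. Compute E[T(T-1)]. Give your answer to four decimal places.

E[T(T-1)] = Σ t(t-1)·P(T=t)
 = 0·243/364 + 2·81/364 + 6·27/364 + 12·9/364 + 20·3/364 + 30·1/364
 = 0 + 81/182 + 81/182 + 27/91 + 15/91 + 15/182
 = 261/182

1.4341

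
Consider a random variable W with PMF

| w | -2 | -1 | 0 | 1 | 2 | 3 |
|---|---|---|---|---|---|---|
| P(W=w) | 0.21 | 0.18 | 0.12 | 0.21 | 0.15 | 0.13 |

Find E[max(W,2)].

E[max(W,2)] = Σ max(w,2)·P(W=w)
 = 2·0.21 + 2·0.18 + 2·0.12 + 2·0.21 + 2·0.15 + 3·0.13
 = 0.42 + 0.36 + 0.24 + 0.42 + 0.3 + 0.39
 = 2.13

2.13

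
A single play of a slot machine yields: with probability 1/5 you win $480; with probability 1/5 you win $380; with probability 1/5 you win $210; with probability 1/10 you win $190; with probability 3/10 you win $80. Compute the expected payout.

257

E[payout] = 480·1/5 + 380·1/5 + 210·1/5 + 190·1/10 + 80·3/10
 = 96 + 76 + 42 + 19 + 24
 = 257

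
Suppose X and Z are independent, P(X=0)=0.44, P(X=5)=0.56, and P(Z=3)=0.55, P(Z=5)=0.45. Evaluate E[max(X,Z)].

E[max(X,Z)] = Σ_x Σ_z max(x,z) · P(X=x)P(Z=z)
 = 3·0.242 + 5·0.198 + 5·0.308 + 5·0.252
 = 0.726 + 0.99 + 1.54 + 1.26
 = 4.516

4.516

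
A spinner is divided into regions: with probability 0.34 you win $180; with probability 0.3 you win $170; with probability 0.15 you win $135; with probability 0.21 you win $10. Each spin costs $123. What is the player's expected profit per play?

11.55

E[payout] = 180·0.34 + 170·0.3 + 135·0.15 + 10·0.21
 = 61.2 + 51 + 20.25 + 2.1
 = 134.55
Net = 134.55 - 123 = 11.55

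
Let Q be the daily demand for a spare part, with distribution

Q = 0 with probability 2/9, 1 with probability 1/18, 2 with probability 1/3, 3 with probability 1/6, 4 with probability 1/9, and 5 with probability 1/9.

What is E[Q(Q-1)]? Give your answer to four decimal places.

E[Q(Q-1)] = Σ q(q-1)·P(Q=q)
 = 0·2/9 + 0·1/18 + 2·1/3 + 6·1/6 + 12·1/9 + 20·1/9
 = 0 + 0 + 2/3 + 1 + 4/3 + 20/9
 = 47/9

5.2222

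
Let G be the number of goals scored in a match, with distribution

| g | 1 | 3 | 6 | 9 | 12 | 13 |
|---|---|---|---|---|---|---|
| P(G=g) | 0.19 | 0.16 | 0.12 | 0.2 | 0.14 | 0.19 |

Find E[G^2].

74.42

E[G^2] = Σ g^2·P(G=g)
 = 1·0.19 + 9·0.16 + 36·0.12 + 81·0.2 + 144·0.14 + 169·0.19
 = 0.19 + 1.44 + 4.32 + 16.2 + 20.16 + 32.11
 = 74.42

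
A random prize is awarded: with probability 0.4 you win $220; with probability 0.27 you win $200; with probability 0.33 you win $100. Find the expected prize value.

E[payout] = 220·0.4 + 200·0.27 + 100·0.33
 = 88 + 54 + 33
 = 175

175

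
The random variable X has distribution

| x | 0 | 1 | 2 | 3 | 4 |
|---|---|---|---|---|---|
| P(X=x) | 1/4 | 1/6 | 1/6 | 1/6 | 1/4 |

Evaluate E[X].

E[X] = Σ x·P(X=x)
 = 0·1/4 + 1·1/6 + 2·1/6 + 3·1/6 + 4·1/4
 = 0 + 1/6 + 1/3 + 1/2 + 1
 = 2

2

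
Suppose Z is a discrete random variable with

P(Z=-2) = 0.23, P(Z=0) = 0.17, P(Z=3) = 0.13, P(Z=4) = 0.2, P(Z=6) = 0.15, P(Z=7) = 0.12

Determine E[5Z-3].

E[5Z-3] = Σ (5z-3)·P(Z=z)
 = (-13)·0.23 + (-3)·0.17 + 12·0.13 + 17·0.2 + 27·0.15 + 32·0.12
 = (-2.99) + (-0.51) + 1.56 + 3.4 + 4.05 + 3.84
 = 9.35

9.35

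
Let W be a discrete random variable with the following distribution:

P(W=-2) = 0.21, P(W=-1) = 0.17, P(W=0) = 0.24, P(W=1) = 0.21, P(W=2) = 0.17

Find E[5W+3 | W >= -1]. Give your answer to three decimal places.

P(W >= -1) = 0.17 + 0.24 + 0.21 + 0.17 = 0.79.
E[5W+3 | W >= -1] = [(-2)·0.17 + 3·0.24 + 8·0.21 + 13·0.17] / 0.79
 = 4.27 / 0.79
 = 427/79

5.405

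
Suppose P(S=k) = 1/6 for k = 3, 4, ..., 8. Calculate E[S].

E[S] = Σ s·P(S=s)
 = 3·1/6 + 4·1/6 + 5·1/6 + 6·1/6 + 7·1/6 + 8·1/6
 = 1/2 + 2/3 + 5/6 + 1 + 7/6 + 4/3
 = 11/2

5.5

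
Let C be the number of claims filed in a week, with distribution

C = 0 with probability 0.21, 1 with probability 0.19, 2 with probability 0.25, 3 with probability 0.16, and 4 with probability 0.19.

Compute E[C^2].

5.67

E[C^2] = Σ c^2·P(C=c)
 = 0·0.21 + 1·0.19 + 4·0.25 + 9·0.16 + 16·0.19
 = 0 + 0.19 + 1 + 1.44 + 3.04
 = 5.67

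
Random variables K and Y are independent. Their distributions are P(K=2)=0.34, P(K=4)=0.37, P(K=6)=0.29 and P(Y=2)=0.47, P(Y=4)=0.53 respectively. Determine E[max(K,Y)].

E[max(K,Y)] = Σ_k Σ_y max(k,y) · P(K=k)P(Y=y)
 = 2·0.1598 + 4·0.1802 + 4·0.1739 + 4·0.1961 + 6·0.1363 + 6·0.1537
 = 0.3196 + 0.7208 + 0.6956 + 0.7844 + 0.8178 + 0.9222
 = 4.2604

4.2604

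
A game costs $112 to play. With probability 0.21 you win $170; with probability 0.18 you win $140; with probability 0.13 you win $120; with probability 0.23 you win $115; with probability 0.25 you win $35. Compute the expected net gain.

E[payout] = 170·0.21 + 140·0.18 + 120·0.13 + 115·0.23 + 35·0.25
 = 35.7 + 25.2 + 15.6 + 26.45 + 8.75
 = 111.7
Net = 111.7 - 112 = -0.3

-0.3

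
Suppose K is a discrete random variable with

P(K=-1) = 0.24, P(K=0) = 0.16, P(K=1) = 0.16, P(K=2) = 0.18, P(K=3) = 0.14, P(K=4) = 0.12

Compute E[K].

E[K] = Σ k·P(K=k)
 = (-1)·0.24 + 0·0.16 + 1·0.16 + 2·0.18 + 3·0.14 + 4·0.12
 = (-0.24) + 0 + 0.16 + 0.36 + 0.42 + 0.48
 = 1.18

1.18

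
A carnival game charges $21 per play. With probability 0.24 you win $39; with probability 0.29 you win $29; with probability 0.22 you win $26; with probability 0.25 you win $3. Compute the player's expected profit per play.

3.24

E[payout] = 39·0.24 + 29·0.29 + 26·0.22 + 3·0.25
 = 9.36 + 8.41 + 5.72 + 0.75
 = 24.24
Net = 24.24 - 21 = 3.24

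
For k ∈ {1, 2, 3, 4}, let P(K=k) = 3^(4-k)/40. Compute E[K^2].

E[K^2] = Σ k^2·P(K=k)
 = 1·27/40 + 4·9/40 + 9·3/40 + 16·1/40
 = 27/40 + 9/10 + 27/40 + 2/5
 = 53/20

2.65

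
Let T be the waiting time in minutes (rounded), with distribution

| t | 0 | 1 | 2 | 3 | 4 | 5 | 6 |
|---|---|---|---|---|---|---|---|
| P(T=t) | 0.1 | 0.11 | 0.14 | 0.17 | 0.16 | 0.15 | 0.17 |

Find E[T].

E[T] = Σ t·P(T=t)
 = 0·0.1 + 1·0.11 + 2·0.14 + 3·0.17 + 4·0.16 + 5·0.15 + 6·0.17
 = 0 + 0.11 + 0.28 + 0.51 + 0.64 + 0.75 + 1.02
 = 3.31

3.31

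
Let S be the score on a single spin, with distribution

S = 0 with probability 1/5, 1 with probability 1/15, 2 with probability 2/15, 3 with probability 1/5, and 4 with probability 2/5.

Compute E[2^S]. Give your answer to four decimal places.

E[2^S] = Σ 2^s·P(S=s)
 = 1·1/5 + 2·1/15 + 4·2/15 + 8·1/5 + 16·2/5
 = 1/5 + 2/15 + 8/15 + 8/5 + 32/5
 = 133/15

8.8667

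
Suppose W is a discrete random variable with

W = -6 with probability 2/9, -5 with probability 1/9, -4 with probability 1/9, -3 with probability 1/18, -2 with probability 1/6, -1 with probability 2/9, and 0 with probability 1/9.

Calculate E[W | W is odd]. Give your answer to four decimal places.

P(W is odd) = 1/9 + 1/18 + 2/9 = 7/18.
E[W | W is odd] = [(-5)·1/9 + (-3)·1/18 + (-1)·2/9] / (7/18)
 = -17/18 / (7/18)
 = -17/7

-2.4286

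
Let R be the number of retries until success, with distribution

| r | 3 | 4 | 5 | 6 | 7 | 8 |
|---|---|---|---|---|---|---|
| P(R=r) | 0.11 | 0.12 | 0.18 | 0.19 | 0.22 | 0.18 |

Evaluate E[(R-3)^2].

E[(R-3)^2] = Σ (r-3)^2·P(R=r)
 = 0·0.11 + 1·0.12 + 4·0.18 + 9·0.19 + 16·0.22 + 25·0.18
 = 0 + 0.12 + 0.72 + 1.71 + 3.52 + 4.5
 = 10.57

10.57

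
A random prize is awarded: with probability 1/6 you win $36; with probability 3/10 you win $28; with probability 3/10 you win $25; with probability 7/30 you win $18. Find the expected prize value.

26.1

E[payout] = 36·1/6 + 28·3/10 + 25·3/10 + 18·7/30
 = 6 + 42/5 + 15/2 + 21/5
 = 261/10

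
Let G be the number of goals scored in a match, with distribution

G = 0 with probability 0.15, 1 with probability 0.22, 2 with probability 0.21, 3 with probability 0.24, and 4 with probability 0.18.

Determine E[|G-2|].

1.12

E[|G-2|] = Σ |g-2|·P(G=g)
 = 2·0.15 + 1·0.22 + 0·0.21 + 1·0.24 + 2·0.18
 = 0.3 + 0.22 + 0 + 0.24 + 0.36
 = 1.12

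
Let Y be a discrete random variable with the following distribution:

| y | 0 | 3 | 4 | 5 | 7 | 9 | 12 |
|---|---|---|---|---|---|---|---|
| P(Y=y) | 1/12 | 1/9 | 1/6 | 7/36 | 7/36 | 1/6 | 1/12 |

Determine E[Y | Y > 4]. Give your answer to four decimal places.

7.5652

P(Y > 4) = 7/36 + 7/36 + 1/6 + 1/12 = 23/36.
E[Y | Y > 4] = [5·7/36 + 7·7/36 + 9·1/6 + 12·1/12] / (23/36)
 = 29/6 / (23/36)
 = 174/23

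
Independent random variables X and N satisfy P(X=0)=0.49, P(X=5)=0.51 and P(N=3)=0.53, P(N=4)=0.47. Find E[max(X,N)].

4.2503

E[max(X,N)] = Σ_x Σ_n max(x,n) · P(X=x)P(N=n)
 = 3·0.2597 + 4·0.2303 + 5·0.2703 + 5·0.2397
 = 0.7791 + 0.9212 + 1.3515 + 1.1985
 = 4.2503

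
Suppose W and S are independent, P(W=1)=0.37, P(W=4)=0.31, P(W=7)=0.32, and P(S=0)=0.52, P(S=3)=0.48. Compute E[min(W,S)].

1.0848

E[min(W,S)] = Σ_w Σ_s min(w,s) · P(W=w)P(S=s)
 = 0·0.1924 + 1·0.1776 + 0·0.1612 + 3·0.1488 + 0·0.1664 + 3·0.1536
 = 0 + 0.1776 + 0 + 0.4464 + 0 + 0.4608
 = 1.0848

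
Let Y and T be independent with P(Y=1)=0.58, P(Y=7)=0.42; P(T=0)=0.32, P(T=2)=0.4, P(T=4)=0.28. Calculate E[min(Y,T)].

E[min(Y,T)] = Σ_y Σ_t min(y,t) · P(Y=y)P(T=t)
 = 0·0.1856 + 1·0.232 + 1·0.1624 + 0·0.1344 + 2·0.168 + 4·0.1176
 = 0 + 0.232 + 0.1624 + 0 + 0.336 + 0.4704
 = 1.2008

1.2008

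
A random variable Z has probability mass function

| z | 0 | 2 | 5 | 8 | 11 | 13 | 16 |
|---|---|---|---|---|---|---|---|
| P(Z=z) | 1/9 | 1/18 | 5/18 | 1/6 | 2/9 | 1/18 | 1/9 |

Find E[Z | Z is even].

7.25

P(Z is even) = 1/9 + 1/18 + 1/6 + 1/9 = 4/9.
E[Z | Z is even] = [0·1/9 + 2·1/18 + 8·1/6 + 16·1/9] / (4/9)
 = 29/9 / (4/9)
 = 29/4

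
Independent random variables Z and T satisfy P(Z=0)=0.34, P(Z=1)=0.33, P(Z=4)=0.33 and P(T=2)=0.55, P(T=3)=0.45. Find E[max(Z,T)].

E[max(Z,T)] = Σ_z Σ_t max(z,t) · P(Z=z)P(T=t)
 = 2·0.187 + 3·0.153 + 2·0.1815 + 3·0.1485 + 4·0.1815 + 4·0.1485
 = 0.374 + 0.459 + 0.363 + 0.4455 + 0.726 + 0.594
 = 2.9615

2.9615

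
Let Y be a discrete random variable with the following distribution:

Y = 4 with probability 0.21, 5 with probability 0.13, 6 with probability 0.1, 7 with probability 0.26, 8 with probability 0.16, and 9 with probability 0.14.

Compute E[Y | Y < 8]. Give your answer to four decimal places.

5.5857

P(Y < 8) = 0.21 + 0.13 + 0.1 + 0.26 = 0.7.
E[Y | Y < 8] = [4·0.21 + 5·0.13 + 6·0.1 + 7·0.26] / 0.7
 = 3.91 / 0.7
 = 391/70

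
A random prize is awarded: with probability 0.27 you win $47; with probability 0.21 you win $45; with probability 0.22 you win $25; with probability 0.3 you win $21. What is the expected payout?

33.94

E[payout] = 47·0.27 + 45·0.21 + 25·0.22 + 21·0.3
 = 12.69 + 9.45 + 5.5 + 6.3
 = 33.94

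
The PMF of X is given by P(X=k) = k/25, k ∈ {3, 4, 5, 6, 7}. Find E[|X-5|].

1.2

E[|X-5|] = Σ |x-5|·P(X=x)
 = 2·3/25 + 1·4/25 + 0·1/5 + 1·6/25 + 2·7/25
 = 6/25 + 4/25 + 0 + 6/25 + 14/25
 = 6/5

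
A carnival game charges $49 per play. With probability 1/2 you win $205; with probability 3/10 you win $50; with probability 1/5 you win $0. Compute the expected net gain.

E[payout] = 205·1/2 + 50·3/10 + 0·1/5
 = 205/2 + 15 + 0
 = 235/2
Net = 235/2 - 49 = 137/2

68.5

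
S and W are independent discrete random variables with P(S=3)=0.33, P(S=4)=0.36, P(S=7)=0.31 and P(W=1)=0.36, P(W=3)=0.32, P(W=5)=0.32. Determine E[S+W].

7.52

E[S+W] = Σ_s Σ_w (s+w) · P(S=s)P(W=w)
 = 4·0.1188 + 6·0.1056 + 8·0.1056 + 5·0.1296 + 7·0.1152 + 9·0.1152 + 8·0.1116 + 10·0.0992 + 12·0.0992
 = 0.4752 + 0.6336 + 0.8448 + 0.648 + 0.8064 + 1.0368 + 0.8928 + 0.992 + 1.1904
 = 7.52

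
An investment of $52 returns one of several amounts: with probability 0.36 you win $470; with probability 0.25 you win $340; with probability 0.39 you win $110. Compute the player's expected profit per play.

E[payout] = 470·0.36 + 340·0.25 + 110·0.39
 = 169.2 + 85 + 42.9
 = 297.1
Net = 297.1 - 52 = 245.1

245.1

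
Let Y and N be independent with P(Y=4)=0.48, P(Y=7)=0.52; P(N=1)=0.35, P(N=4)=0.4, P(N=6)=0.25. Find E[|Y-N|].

2.59

E[|Y-N|] = Σ_y Σ_n |y-n| · P(Y=y)P(N=n)
 = 3·0.168 + 0·0.192 + 2·0.12 + 6·0.182 + 3·0.208 + 1·0.13
 = 0.504 + 0 + 0.24 + 1.092 + 0.624 + 0.13
 = 2.59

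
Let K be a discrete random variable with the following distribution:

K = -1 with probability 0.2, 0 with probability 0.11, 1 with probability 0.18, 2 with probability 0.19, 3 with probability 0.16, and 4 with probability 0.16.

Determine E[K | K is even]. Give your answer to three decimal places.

2.217

P(K is even) = 0.11 + 0.19 + 0.16 = 0.46.
E[K | K is even] = [0·0.11 + 2·0.19 + 4·0.16] / 0.46
 = 1.02 / 0.46
 = 51/23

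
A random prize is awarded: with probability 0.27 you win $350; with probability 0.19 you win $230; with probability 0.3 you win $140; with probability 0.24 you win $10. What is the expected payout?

E[payout] = 350·0.27 + 230·0.19 + 140·0.3 + 10·0.24
 = 94.5 + 43.7 + 42 + 2.4
 = 182.6

182.6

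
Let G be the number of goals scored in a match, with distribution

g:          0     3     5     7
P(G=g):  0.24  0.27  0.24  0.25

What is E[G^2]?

E[G^2] = Σ g^2·P(G=g)
 = 0·0.24 + 9·0.27 + 25·0.24 + 49·0.25
 = 0 + 2.43 + 6 + 12.25
 = 20.68

20.68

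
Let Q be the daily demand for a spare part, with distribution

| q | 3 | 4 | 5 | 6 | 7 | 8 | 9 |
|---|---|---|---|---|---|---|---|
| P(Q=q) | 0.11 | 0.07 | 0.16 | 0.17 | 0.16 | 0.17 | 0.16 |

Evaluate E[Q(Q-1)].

E[Q(Q-1)] = Σ q(q-1)·P(Q=q)
 = 6·0.11 + 12·0.07 + 20·0.16 + 30·0.17 + 42·0.16 + 56·0.17 + 72·0.16
 = 0.66 + 0.84 + 3.2 + 5.1 + 6.72 + 9.52 + 11.52
 = 37.56

37.56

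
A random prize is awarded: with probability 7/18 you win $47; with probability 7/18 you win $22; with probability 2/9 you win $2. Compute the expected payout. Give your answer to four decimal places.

27.2778

E[payout] = 47·7/18 + 22·7/18 + 2·2/9
 = 329/18 + 77/9 + 4/9
 = 491/18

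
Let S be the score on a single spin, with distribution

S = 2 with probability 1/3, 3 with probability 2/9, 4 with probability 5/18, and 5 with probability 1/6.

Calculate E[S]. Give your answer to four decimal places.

3.2778

E[S] = Σ s·P(S=s)
 = 2·1/3 + 3·2/9 + 4·5/18 + 5·1/6
 = 2/3 + 2/3 + 10/9 + 5/6
 = 59/18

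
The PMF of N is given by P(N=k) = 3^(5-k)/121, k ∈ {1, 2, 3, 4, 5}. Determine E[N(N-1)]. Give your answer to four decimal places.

1.3554

E[N(N-1)] = Σ n(n-1)·P(N=n)
 = 0·81/121 + 2·27/121 + 6·9/121 + 12·3/121 + 20·1/121
 = 0 + 54/121 + 54/121 + 36/121 + 20/121
 = 164/121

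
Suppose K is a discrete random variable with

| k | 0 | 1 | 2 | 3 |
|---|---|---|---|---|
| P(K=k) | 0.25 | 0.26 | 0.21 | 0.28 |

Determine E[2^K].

3.85

E[2^K] = Σ 2^k·P(K=k)
 = 1·0.25 + 2·0.26 + 4·0.21 + 8·0.28
 = 0.25 + 0.52 + 0.84 + 2.24
 = 3.85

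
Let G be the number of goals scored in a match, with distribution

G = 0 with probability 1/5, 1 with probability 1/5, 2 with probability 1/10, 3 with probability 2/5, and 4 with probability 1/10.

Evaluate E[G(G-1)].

3.8

E[G(G-1)] = Σ g(g-1)·P(G=g)
 = 0·1/5 + 0·1/5 + 2·1/10 + 6·2/5 + 12·1/10
 = 0 + 0 + 1/5 + 12/5 + 6/5
 = 19/5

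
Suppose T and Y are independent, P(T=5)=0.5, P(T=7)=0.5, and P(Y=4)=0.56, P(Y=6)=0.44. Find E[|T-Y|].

E[|T-Y|] = Σ_t Σ_y |t-y| · P(T=t)P(Y=y)
 = 1·0.28 + 1·0.22 + 3·0.28 + 1·0.22
 = 0.28 + 0.22 + 0.84 + 0.22
 = 1.56

1.56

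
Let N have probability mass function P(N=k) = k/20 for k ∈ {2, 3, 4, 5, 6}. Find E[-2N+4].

E[-2N+4] = Σ (-2n+4)·P(N=n)
 = 0·1/10 + (-2)·3/20 + (-4)·1/5 + (-6)·1/4 + (-8)·3/10
 = 0 + (-3/10) + (-4/5) + (-3/2) + (-12/5)
 = -5

-5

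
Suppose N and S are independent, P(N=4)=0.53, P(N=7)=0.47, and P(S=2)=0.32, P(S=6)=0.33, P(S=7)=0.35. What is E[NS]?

E[NS] = Σ_n Σ_s ns · P(N=n)P(S=s)
 = 8·0.1696 + 24·0.1749 + 28·0.1855 + 14·0.1504 + 42·0.1551 + 49·0.1645
 = 1.3568 + 4.1976 + 5.194 + 2.1056 + 6.5142 + 8.0605
 = 27.4287

27.4287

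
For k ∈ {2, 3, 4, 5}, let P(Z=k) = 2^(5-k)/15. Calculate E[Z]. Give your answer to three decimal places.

E[Z] = Σ z·P(Z=z)
 = 2·8/15 + 3·4/15 + 4·2/15 + 5·1/15
 = 16/15 + 4/5 + 8/15 + 1/3
 = 41/15

2.733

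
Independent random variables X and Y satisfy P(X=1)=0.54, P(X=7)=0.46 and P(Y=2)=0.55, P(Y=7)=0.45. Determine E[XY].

E[XY] = Σ_x Σ_y xy · P(X=x)P(Y=y)
 = 2·0.297 + 7·0.243 + 14·0.253 + 49·0.207
 = 0.594 + 1.701 + 3.542 + 10.143
 = 15.98

15.98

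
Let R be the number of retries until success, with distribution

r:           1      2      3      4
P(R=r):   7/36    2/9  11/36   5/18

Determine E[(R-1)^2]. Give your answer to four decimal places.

E[(R-1)^2] = Σ (r-1)^2·P(R=r)
 = 0·7/36 + 1·2/9 + 4·11/36 + 9·5/18
 = 0 + 2/9 + 11/9 + 5/2
 = 71/18

3.9444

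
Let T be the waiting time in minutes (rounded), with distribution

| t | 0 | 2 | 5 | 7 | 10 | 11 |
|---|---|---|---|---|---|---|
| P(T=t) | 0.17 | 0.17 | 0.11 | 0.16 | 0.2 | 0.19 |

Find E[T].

6.1

E[T] = Σ t·P(T=t)
 = 0·0.17 + 2·0.17 + 5·0.11 + 7·0.16 + 10·0.2 + 11·0.19
 = 0 + 0.34 + 0.55 + 1.12 + 2 + 2.09
 = 6.1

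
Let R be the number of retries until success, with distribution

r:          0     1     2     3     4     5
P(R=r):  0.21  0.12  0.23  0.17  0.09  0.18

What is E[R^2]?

E[R^2] = Σ r^2·P(R=r)
 = 0·0.21 + 1·0.12 + 4·0.23 + 9·0.17 + 16·0.09 + 25·0.18
 = 0 + 0.12 + 0.92 + 1.53 + 1.44 + 4.5
 = 8.51

8.51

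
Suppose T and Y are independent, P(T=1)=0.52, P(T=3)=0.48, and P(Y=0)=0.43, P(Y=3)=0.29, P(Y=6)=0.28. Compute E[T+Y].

4.51

E[T+Y] = Σ_t Σ_y (t+y) · P(T=t)P(Y=y)
 = 1·0.2236 + 4·0.1508 + 7·0.1456 + 3·0.2064 + 6·0.1392 + 9·0.1344
 = 0.2236 + 0.6032 + 1.0192 + 0.6192 + 0.8352 + 1.2096
 = 4.51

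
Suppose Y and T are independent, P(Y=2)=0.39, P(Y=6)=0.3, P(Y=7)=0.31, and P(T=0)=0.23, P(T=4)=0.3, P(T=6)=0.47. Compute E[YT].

E[YT] = Σ_y Σ_t yt · P(Y=y)P(T=t)
 = 0·0.0897 + 8·0.117 + 12·0.1833 + 0·0.069 + 24·0.09 + 36·0.141 + 0·0.0713 + 28·0.093 + 42·0.1457
 = 0 + 0.936 + 2.1996 + 0 + 2.16 + 5.076 + 0 + 2.604 + 6.1194
 = 19.095

19.095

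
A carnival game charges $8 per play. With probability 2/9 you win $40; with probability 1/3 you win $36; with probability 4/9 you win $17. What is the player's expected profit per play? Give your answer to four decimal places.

20.4444

E[payout] = 40·2/9 + 36·1/3 + 17·4/9
 = 80/9 + 12 + 68/9
 = 256/9
Net = 256/9 - 8 = 184/9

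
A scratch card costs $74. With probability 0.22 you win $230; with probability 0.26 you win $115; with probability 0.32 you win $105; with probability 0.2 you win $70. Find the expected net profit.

54.1

E[payout] = 230·0.22 + 115·0.26 + 105·0.32 + 70·0.2
 = 50.6 + 29.9 + 33.6 + 14
 = 128.1
Net = 128.1 - 74 = 54.1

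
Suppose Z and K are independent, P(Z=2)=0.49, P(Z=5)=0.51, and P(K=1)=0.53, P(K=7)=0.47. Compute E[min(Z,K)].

E[min(Z,K)] = Σ_z Σ_k min(z,k) · P(Z=z)P(K=k)
 = 1·0.2597 + 2·0.2303 + 1·0.2703 + 5·0.2397
 = 0.2597 + 0.4606 + 0.2703 + 1.1985
 = 2.1891

2.1891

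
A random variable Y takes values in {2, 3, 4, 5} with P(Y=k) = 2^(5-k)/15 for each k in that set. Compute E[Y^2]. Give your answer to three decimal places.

E[Y^2] = Σ y^2·P(Y=y)
 = 4·8/15 + 9·4/15 + 16·2/15 + 25·1/15
 = 32/15 + 12/5 + 32/15 + 5/3
 = 25/3

8.333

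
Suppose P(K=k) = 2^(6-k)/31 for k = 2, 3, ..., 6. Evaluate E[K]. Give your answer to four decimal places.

2.8387

E[K] = Σ k·P(K=k)
 = 2·16/31 + 3·8/31 + 4·4/31 + 5·2/31 + 6·1/31
 = 32/31 + 24/31 + 16/31 + 10/31 + 6/31
 = 88/31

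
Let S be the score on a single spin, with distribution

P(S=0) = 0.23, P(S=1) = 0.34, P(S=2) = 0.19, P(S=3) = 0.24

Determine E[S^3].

E[S^3] = Σ s^3·P(S=s)
 = 0·0.23 + 1·0.34 + 8·0.19 + 27·0.24
 = 0 + 0.34 + 1.52 + 6.48
 = 8.34

8.34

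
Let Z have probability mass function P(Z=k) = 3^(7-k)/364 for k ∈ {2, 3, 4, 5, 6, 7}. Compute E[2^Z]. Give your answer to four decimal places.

7.3077

E[2^Z] = Σ 2^z·P(Z=z)
 = 4·243/364 + 8·81/364 + 16·27/364 + 32·9/364 + 64·3/364 + 128·1/364
 = 243/91 + 162/91 + 108/91 + 72/91 + 48/91 + 32/91
 = 95/13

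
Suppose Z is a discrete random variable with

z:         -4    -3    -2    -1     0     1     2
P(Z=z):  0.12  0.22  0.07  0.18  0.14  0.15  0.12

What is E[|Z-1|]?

2.31

E[|Z-1|] = Σ |z-1|·P(Z=z)
 = 5·0.12 + 4·0.22 + 3·0.07 + 2·0.18 + 1·0.14 + 0·0.15 + 1·0.12
 = 0.6 + 0.88 + 0.21 + 0.36 + 0.14 + 0 + 0.12
 = 2.31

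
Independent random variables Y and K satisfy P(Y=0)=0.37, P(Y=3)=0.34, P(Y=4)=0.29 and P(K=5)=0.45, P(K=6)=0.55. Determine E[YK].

12.099

E[YK] = Σ_y Σ_k yk · P(Y=y)P(K=k)
 = 0·0.1665 + 0·0.2035 + 15·0.153 + 18·0.187 + 20·0.1305 + 24·0.1595
 = 0 + 0 + 2.295 + 3.366 + 2.61 + 3.828
 = 12.099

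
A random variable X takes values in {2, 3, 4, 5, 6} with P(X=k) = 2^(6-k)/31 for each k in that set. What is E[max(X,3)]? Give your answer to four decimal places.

3.3548

E[max(X,3)] = Σ max(x,3)·P(X=x)
 = 3·16/31 + 3·8/31 + 4·4/31 + 5·2/31 + 6·1/31
 = 48/31 + 24/31 + 16/31 + 10/31 + 6/31
 = 104/31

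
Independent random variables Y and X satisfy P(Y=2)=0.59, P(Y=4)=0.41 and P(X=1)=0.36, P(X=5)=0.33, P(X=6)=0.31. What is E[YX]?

E[YX] = Σ_y Σ_x yx · P(Y=y)P(X=x)
 = 2·0.2124 + 10·0.1947 + 12·0.1829 + 4·0.1476 + 20·0.1353 + 24·0.1271
 = 0.4248 + 1.947 + 2.1948 + 0.5904 + 2.706 + 3.0504
 = 10.9134

10.9134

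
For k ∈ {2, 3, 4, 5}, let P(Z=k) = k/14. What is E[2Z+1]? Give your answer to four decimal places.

E[2Z+1] = Σ (2z+1)·P(Z=z)
 = 5·1/7 + 7·3/14 + 9·2/7 + 11·5/14
 = 5/7 + 3/2 + 18/7 + 55/14
 = 61/7

8.7143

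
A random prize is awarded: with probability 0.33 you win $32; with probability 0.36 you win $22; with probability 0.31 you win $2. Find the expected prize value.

E[payout] = 32·0.33 + 22·0.36 + 2·0.31
 = 10.56 + 7.92 + 0.62
 = 19.1

19.1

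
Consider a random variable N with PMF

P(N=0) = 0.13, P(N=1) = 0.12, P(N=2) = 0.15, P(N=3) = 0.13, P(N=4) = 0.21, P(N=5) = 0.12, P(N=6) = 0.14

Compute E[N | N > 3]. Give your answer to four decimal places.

4.8511

P(N > 3) = 0.21 + 0.12 + 0.14 = 0.47.
E[N | N > 3] = [4·0.21 + 5·0.12 + 6·0.14] / 0.47
 = 2.28 / 0.47
 = 228/47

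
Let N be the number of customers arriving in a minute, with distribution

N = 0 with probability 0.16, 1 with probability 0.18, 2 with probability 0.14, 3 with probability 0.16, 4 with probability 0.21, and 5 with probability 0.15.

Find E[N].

2.53

E[N] = Σ n·P(N=n)
 = 0·0.16 + 1·0.18 + 2·0.14 + 3·0.16 + 4·0.21 + 5·0.15
 = 0 + 0.18 + 0.28 + 0.48 + 0.84 + 0.75
 = 2.53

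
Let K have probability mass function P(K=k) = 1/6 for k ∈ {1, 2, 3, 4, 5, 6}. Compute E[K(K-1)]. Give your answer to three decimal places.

11.667

E[K(K-1)] = Σ k(k-1)·P(K=k)
 = 0·1/6 + 2·1/6 + 6·1/6 + 12·1/6 + 20·1/6 + 30·1/6
 = 0 + 1/3 + 1 + 2 + 10/3 + 5
 = 35/3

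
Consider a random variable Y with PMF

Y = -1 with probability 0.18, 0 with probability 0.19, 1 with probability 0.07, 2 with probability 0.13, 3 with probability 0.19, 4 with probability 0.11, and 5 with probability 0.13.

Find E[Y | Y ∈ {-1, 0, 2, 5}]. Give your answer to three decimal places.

1.159

P(Y ∈ {-1, 0, 2, 5}) = 0.18 + 0.19 + 0.13 + 0.13 = 0.63.
E[Y | Y ∈ {-1, 0, 2, 5}] = [(-1)·0.18 + 0·0.19 + 2·0.13 + 5·0.13] / 0.63
 = 0.73 / 0.63
 = 73/63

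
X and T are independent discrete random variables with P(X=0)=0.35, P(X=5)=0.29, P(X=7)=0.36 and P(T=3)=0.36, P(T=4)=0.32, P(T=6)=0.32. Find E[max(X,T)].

5.5608

E[max(X,T)] = Σ_x Σ_t max(x,t) · P(X=x)P(T=t)
 = 3·0.126 + 4·0.112 + 6·0.112 + 5·0.1044 + 5·0.0928 + 6·0.0928 + 7·0.1296 + 7·0.1152 + 7·0.1152
 = 0.378 + 0.448 + 0.672 + 0.522 + 0.464 + 0.5568 + 0.9072 + 0.8064 + 0.8064
 = 5.5608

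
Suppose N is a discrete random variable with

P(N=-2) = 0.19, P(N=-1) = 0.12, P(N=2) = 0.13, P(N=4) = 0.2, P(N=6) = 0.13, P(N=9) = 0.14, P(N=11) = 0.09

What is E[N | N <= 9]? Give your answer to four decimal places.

P(N <= 9) = 0.19 + 0.12 + 0.13 + 0.2 + 0.13 + 0.14 = 0.91.
E[N | N <= 9] = [(-2)·0.19 + (-1)·0.12 + 2·0.13 + 4·0.2 + 6·0.13 + 9·0.14] / 0.91
 = 2.6 / 0.91
 = 20/7

2.8571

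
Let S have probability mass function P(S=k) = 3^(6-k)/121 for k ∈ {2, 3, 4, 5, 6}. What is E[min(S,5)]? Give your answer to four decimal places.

E[min(S,5)] = Σ min(s,5)·P(S=s)
 = 2·81/121 + 3·27/121 + 4·9/121 + 5·3/121 + 5·1/121
 = 162/121 + 81/121 + 36/121 + 15/121 + 5/121
 = 299/121

2.4711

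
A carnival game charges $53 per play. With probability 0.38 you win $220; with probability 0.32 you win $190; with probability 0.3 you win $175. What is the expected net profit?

E[payout] = 220·0.38 + 190·0.32 + 175·0.3
 = 83.6 + 60.8 + 52.5
 = 196.9
Net = 196.9 - 53 = 143.9

143.9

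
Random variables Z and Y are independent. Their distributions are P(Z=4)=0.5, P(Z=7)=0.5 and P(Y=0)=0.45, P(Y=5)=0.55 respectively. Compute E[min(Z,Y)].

E[min(Z,Y)] = Σ_z Σ_y min(z,y) · P(Z=z)P(Y=y)
 = 0·0.225 + 4·0.275 + 0·0.225 + 5·0.275
 = 0 + 1.1 + 0 + 1.375
 = 2.475

2.475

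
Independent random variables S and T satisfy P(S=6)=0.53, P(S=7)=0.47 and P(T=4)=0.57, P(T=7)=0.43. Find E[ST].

34.2263

E[ST] = Σ_s Σ_t st · P(S=s)P(T=t)
 = 24·0.3021 + 42·0.2279 + 28·0.2679 + 49·0.2021
 = 7.2504 + 9.5718 + 7.5012 + 9.9029
 = 34.2263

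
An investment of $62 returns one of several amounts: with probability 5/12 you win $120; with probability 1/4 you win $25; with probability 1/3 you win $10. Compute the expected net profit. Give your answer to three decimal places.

-2.417

E[payout] = 120·5/12 + 25·1/4 + 10·1/3
 = 50 + 25/4 + 10/3
 = 715/12
Net = 715/12 - 62 = -29/12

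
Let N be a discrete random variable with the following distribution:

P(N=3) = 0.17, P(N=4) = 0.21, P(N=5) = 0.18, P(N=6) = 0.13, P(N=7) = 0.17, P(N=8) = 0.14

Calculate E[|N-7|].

E[|N-7|] = Σ |n-7|·P(N=n)
 = 4·0.17 + 3·0.21 + 2·0.18 + 1·0.13 + 0·0.17 + 1·0.14
 = 0.68 + 0.63 + 0.36 + 0.13 + 0 + 0.14
 = 1.94

1.94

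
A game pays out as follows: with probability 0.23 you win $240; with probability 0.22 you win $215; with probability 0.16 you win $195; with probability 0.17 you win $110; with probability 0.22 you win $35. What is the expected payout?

E[payout] = 240·0.23 + 215·0.22 + 195·0.16 + 110·0.17 + 35·0.22
 = 55.2 + 47.3 + 31.2 + 18.7 + 7.7
 = 160.1

160.1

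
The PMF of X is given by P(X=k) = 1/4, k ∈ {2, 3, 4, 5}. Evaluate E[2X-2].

5

E[2X-2] = Σ (2x-2)·P(X=x)
 = 2·1/4 + 4·1/4 + 6·1/4 + 8·1/4
 = 1/2 + 1 + 3/2 + 2
 = 5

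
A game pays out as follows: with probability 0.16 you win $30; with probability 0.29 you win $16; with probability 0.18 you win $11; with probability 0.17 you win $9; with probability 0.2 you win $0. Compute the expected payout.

12.95

E[payout] = 30·0.16 + 16·0.29 + 11·0.18 + 9·0.17 + 0·0.2
 = 4.8 + 4.64 + 1.98 + 1.53 + 0
 = 12.95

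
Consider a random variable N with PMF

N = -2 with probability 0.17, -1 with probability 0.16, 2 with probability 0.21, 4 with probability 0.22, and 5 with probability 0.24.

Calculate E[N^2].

E[N^2] = Σ n^2·P(N=n)
 = 4·0.17 + 1·0.16 + 4·0.21 + 16·0.22 + 25·0.24
 = 0.68 + 0.16 + 0.84 + 3.52 + 6
 = 11.2

11.2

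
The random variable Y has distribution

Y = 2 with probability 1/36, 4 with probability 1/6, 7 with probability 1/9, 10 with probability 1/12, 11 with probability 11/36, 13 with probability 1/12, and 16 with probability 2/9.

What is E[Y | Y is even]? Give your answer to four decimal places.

P(Y is even) = 1/36 + 1/6 + 1/12 + 2/9 = 1/2.
E[Y | Y is even] = [2·1/36 + 4·1/6 + 10·1/12 + 16·2/9] / (1/2)
 = 46/9 / (1/2)
 = 92/9

10.2222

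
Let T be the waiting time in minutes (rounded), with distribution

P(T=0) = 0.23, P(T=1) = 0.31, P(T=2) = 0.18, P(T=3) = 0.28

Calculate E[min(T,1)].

0.77

E[min(T,1)] = Σ min(t,1)·P(T=t)
 = 0·0.23 + 1·0.31 + 1·0.18 + 1·0.28
 = 0 + 0.31 + 0.18 + 0.28
 = 0.77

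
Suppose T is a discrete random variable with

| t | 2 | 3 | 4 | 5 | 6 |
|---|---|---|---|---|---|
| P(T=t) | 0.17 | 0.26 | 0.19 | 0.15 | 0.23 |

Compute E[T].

4.01

E[T] = Σ t·P(T=t)
 = 2·0.17 + 3·0.26 + 4·0.19 + 5·0.15 + 6·0.23
 = 0.34 + 0.78 + 0.76 + 0.75 + 1.38
 = 4.01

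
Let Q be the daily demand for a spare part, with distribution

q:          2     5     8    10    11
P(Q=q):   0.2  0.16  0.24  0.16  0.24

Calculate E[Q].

7.36

E[Q] = Σ q·P(Q=q)
 = 2·0.2 + 5·0.16 + 8·0.24 + 10·0.16 + 11·0.24
 = 0.4 + 0.8 + 1.92 + 1.6 + 2.64
 = 7.36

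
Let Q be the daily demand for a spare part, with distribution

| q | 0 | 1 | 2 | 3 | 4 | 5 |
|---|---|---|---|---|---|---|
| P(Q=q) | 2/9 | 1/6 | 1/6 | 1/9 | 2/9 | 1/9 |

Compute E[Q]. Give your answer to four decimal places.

2.2778

E[Q] = Σ q·P(Q=q)
 = 0·2/9 + 1·1/6 + 2·1/6 + 3·1/9 + 4·2/9 + 5·1/9
 = 0 + 1/6 + 1/3 + 1/3 + 8/9 + 5/9
 = 41/18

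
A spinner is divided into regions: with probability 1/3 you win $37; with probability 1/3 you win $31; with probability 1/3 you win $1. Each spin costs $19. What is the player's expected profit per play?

4

E[payout] = 37·1/3 + 31·1/3 + 1·1/3
 = 37/3 + 31/3 + 1/3
 = 23
Net = 23 - 19 = 4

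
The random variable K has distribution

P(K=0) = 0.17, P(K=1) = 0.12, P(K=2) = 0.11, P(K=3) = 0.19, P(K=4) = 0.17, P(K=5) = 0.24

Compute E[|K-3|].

1.51

E[|K-3|] = Σ |k-3|·P(K=k)
 = 3·0.17 + 2·0.12 + 1·0.11 + 0·0.19 + 1·0.17 + 2·0.24
 = 0.51 + 0.24 + 0.11 + 0 + 0.17 + 0.48
 = 1.51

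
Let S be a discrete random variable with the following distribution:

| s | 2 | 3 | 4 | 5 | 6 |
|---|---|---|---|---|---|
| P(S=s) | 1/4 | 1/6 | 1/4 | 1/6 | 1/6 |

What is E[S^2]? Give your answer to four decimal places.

E[S^2] = Σ s^2·P(S=s)
 = 4·1/4 + 9·1/6 + 16·1/4 + 25·1/6 + 36·1/6
 = 1 + 3/2 + 4 + 25/6 + 6
 = 50/3

16.6667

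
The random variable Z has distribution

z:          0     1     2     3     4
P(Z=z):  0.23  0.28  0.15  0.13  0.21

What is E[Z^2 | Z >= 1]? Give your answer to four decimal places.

P(Z >= 1) = 0.28 + 0.15 + 0.13 + 0.21 = 0.77.
E[Z^2 | Z >= 1] = [1·0.28 + 4·0.15 + 9·0.13 + 16·0.21] / 0.77
 = 5.41 / 0.77
 = 541/77

7.0260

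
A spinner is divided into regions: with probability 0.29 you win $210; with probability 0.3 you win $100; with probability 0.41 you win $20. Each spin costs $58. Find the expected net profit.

41.1

E[payout] = 210·0.29 + 100·0.3 + 20·0.41
 = 60.9 + 30 + 8.2
 = 99.1
Net = 99.1 - 58 = 41.1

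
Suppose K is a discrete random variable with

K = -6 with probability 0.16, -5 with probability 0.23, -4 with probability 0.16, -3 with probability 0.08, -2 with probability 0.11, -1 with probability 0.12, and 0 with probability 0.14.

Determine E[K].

-3.33

E[K] = Σ k·P(K=k)
 = (-6)·0.16 + (-5)·0.23 + (-4)·0.16 + (-3)·0.08 + (-2)·0.11 + (-1)·0.12 + 0·0.14
 = (-0.96) + (-1.15) + (-0.64) + (-0.24) + (-0.22) + (-0.12) + 0
 = -3.33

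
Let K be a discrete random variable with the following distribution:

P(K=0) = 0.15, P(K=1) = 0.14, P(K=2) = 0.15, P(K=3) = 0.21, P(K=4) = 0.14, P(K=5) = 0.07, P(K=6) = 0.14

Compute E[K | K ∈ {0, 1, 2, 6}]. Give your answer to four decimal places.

P(K ∈ {0, 1, 2, 6}) = 0.15 + 0.14 + 0.15 + 0.14 = 0.58.
E[K | K ∈ {0, 1, 2, 6}] = [0·0.15 + 1·0.14 + 2·0.15 + 6·0.14] / 0.58
 = 1.28 / 0.58
 = 64/29

2.2069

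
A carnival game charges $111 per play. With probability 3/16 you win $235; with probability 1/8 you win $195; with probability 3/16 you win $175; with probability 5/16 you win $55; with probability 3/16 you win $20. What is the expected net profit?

11.1875

E[payout] = 235·3/16 + 195·1/8 + 175·3/16 + 55·5/16 + 20·3/16
 = 705/16 + 195/8 + 525/16 + 275/16 + 15/4
 = 1955/16
Net = 1955/16 - 111 = 179/16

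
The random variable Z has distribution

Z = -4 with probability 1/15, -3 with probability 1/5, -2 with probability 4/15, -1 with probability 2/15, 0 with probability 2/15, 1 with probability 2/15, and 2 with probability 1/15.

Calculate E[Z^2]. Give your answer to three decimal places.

E[Z^2] = Σ z^2·P(Z=z)
 = 16·1/15 + 9·1/5 + 4·4/15 + 1·2/15 + 0·2/15 + 1·2/15 + 4·1/15
 = 16/15 + 9/5 + 16/15 + 2/15 + 0 + 2/15 + 4/15
 = 67/15

4.467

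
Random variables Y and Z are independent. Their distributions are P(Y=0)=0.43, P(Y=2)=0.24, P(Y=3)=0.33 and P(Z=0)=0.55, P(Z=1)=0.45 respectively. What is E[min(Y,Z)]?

0.2565

E[min(Y,Z)] = Σ_y Σ_z min(y,z) · P(Y=y)P(Z=z)
 = 0·0.2365 + 0·0.1935 + 0·0.132 + 1·0.108 + 0·0.1815 + 1·0.1485
 = 0 + 0 + 0 + 0.108 + 0 + 0.1485
 = 0.2565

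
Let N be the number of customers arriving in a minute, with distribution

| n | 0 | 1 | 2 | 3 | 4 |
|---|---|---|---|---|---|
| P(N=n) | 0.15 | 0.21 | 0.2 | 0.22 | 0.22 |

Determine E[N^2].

6.51

E[N^2] = Σ n^2·P(N=n)
 = 0·0.15 + 1·0.21 + 4·0.2 + 9·0.22 + 16·0.22
 = 0 + 0.21 + 0.8 + 1.98 + 3.52
 = 6.51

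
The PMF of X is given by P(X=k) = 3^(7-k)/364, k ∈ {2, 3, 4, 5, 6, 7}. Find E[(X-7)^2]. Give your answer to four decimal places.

E[(X-7)^2] = Σ (x-7)^2·P(X=x)
 = 25·243/364 + 16·81/364 + 9·27/364 + 4·9/364 + 1·3/364 + 0·1/364
 = 6075/364 + 324/91 + 243/364 + 9/91 + 3/364 + 0
 = 7653/364

21.0247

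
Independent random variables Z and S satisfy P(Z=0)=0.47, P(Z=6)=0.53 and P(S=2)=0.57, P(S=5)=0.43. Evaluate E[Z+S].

6.47

E[Z+S] = Σ_z Σ_s (z+s) · P(Z=z)P(S=s)
 = 2·0.2679 + 5·0.2021 + 8·0.3021 + 11·0.2279
 = 0.5358 + 1.0105 + 2.4168 + 2.5069
 = 6.47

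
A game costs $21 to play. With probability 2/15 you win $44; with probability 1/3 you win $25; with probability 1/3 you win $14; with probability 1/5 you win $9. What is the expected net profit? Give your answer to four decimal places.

E[payout] = 44·2/15 + 25·1/3 + 14·1/3 + 9·1/5
 = 88/15 + 25/3 + 14/3 + 9/5
 = 62/3
Net = 62/3 - 21 = -1/3

-0.3333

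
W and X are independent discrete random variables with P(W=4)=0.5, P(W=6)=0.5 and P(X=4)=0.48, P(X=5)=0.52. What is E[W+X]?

E[W+X] = Σ_w Σ_x (w+x) · P(W=w)P(X=x)
 = 8·0.24 + 9·0.26 + 10·0.24 + 11·0.26
 = 1.92 + 2.34 + 2.4 + 2.86
 = 9.52

9.52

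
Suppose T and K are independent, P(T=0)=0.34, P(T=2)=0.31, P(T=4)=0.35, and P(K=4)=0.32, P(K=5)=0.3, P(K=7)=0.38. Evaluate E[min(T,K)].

2.02

E[min(T,K)] = Σ_t Σ_k min(t,k) · P(T=t)P(K=k)
 = 0·0.1088 + 0·0.102 + 0·0.1292 + 2·0.0992 + 2·0.093 + 2·0.1178 + 4·0.112 + 4·0.105 + 4·0.133
 = 0 + 0 + 0 + 0.1984 + 0.186 + 0.2356 + 0.448 + 0.42 + 0.532
 = 2.02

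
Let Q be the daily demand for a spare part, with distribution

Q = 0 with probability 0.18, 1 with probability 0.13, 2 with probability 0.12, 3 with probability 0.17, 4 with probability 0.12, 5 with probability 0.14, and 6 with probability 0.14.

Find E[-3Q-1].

-9.7

E[-3Q-1] = Σ (-3q-1)·P(Q=q)
 = (-1)·0.18 + (-4)·0.13 + (-7)·0.12 + (-10)·0.17 + (-13)·0.12 + (-16)·0.14 + (-19)·0.14
 = (-0.18) + (-0.52) + (-0.84) + (-1.7) + (-1.56) + (-2.24) + (-2.66)
 = -9.7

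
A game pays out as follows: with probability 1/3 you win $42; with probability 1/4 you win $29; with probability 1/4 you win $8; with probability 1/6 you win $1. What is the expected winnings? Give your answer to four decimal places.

E[payout] = 42·1/3 + 29·1/4 + 8·1/4 + 1·1/6
 = 14 + 29/4 + 2 + 1/6
 = 281/12

23.4167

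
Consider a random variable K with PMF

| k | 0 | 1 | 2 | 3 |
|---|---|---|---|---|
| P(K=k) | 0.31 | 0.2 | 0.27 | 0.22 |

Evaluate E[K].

E[K] = Σ k·P(K=k)
 = 0·0.31 + 1·0.2 + 2·0.27 + 3·0.22
 = 0 + 0.2 + 0.54 + 0.66
 = 1.4

1.4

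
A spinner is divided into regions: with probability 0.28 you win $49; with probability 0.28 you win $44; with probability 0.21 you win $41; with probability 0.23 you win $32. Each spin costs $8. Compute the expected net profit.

34.01

E[payout] = 49·0.28 + 44·0.28 + 41·0.21 + 32·0.23
 = 13.72 + 12.32 + 8.61 + 7.36
 = 42.01
Net = 42.01 - 8 = 34.01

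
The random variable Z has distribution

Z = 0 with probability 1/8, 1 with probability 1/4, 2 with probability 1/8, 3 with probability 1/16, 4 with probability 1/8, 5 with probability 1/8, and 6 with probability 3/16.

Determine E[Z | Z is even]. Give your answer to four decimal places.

P(Z is even) = 1/8 + 1/8 + 1/8 + 3/16 = 9/16.
E[Z | Z is even] = [0·1/8 + 2·1/8 + 4·1/8 + 6·3/16] / (9/16)
 = 15/8 / (9/16)
 = 10/3

3.3333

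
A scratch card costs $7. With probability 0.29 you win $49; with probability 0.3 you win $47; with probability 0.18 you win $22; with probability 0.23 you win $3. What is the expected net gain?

25.96

E[payout] = 49·0.29 + 47·0.3 + 22·0.18 + 3·0.23
 = 14.21 + 14.1 + 3.96 + 0.69
 = 32.96
Net = 32.96 - 7 = 25.96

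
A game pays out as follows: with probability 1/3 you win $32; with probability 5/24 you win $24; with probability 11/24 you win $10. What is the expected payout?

20.25

E[payout] = 32·1/3 + 24·5/24 + 10·11/24
 = 32/3 + 5 + 55/12
 = 81/4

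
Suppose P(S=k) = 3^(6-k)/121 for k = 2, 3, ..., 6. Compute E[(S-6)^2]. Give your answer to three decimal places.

E[(S-6)^2] = Σ (s-6)^2·P(S=s)
 = 16·81/121 + 9·27/121 + 4·9/121 + 1·3/121 + 0·1/121
 = 1296/121 + 243/121 + 36/121 + 3/121 + 0
 = 1578/121

13.041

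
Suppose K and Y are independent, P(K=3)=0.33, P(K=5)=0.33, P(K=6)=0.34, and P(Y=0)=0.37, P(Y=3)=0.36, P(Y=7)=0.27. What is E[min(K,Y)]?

2.3436

E[min(K,Y)] = Σ_k Σ_y min(k,y) · P(K=k)P(Y=y)
 = 0·0.1221 + 3·0.1188 + 3·0.0891 + 0·0.1221 + 3·0.1188 + 5·0.0891 + 0·0.1258 + 3·0.1224 + 6·0.0918
 = 0 + 0.3564 + 0.2673 + 0 + 0.3564 + 0.4455 + 0 + 0.3672 + 0.5508
 = 2.3436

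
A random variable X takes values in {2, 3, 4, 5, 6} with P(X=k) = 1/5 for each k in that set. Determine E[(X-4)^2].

2

E[(X-4)^2] = Σ (x-4)^2·P(X=x)
 = 4·1/5 + 1·1/5 + 0·1/5 + 1·1/5 + 4·1/5
 = 4/5 + 1/5 + 0 + 1/5 + 4/5
 = 2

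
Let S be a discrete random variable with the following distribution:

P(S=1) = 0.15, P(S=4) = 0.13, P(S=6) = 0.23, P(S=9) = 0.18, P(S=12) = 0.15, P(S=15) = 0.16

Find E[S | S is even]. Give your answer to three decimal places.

P(S is even) = 0.13 + 0.23 + 0.15 = 0.51.
E[S | S is even] = [4·0.13 + 6·0.23 + 12·0.15] / 0.51
 = 3.7 / 0.51
 = 370/51

7.255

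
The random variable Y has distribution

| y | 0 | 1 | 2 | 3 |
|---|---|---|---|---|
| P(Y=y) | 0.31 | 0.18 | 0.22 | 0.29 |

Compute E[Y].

1.49

E[Y] = Σ y·P(Y=y)
 = 0·0.31 + 1·0.18 + 2·0.22 + 3·0.29
 = 0 + 0.18 + 0.44 + 0.87
 = 1.49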